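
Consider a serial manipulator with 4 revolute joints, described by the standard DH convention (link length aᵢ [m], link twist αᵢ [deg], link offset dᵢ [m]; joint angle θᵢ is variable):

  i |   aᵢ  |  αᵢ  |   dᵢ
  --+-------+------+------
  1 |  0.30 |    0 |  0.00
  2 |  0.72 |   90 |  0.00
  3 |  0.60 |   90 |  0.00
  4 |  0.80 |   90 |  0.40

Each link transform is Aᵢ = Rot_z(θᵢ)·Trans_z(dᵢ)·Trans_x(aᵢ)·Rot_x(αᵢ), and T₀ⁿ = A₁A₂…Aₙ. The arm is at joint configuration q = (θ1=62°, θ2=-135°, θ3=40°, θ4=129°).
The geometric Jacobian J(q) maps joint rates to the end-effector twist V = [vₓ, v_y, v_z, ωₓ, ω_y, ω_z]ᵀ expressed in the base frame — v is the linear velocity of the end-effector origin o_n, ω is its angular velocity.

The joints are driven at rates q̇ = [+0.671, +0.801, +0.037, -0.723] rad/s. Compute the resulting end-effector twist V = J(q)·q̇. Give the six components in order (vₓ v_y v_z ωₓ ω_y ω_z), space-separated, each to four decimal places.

o_n = [-0.1464, -0.9220, -0.2444]
J₁: ẑ×o_n = [0.9220, -0.1464, 0.0000], ω = ẑ
J2: z=[0.0000, 0.0000, 1.0000] o=[0.1408, 0.2649, 0.0000] → [1.1869, -0.2872, 0.0000, 0.0000, 0.0000, 1.0000]
J3: z=[-0.9563, -0.2924, 0.0000] o=[0.3513, -0.4237, 0.0000] → [0.0714, -0.2337, 0.3311, -0.9563, -0.2924, 0.0000]
J4: z=[0.1879, -0.6147, -0.7660] o=[0.4857, -0.8632, 0.3857] → [0.3422, 0.6026, -0.3996, 0.1879, -0.6147, -0.7660]
V = J·q̇ = [1.3246, -0.7727, 0.3012, -0.1713, 0.4336, 2.0259]

1.3246 -0.7727 0.3012 -0.1713 0.4336 2.0259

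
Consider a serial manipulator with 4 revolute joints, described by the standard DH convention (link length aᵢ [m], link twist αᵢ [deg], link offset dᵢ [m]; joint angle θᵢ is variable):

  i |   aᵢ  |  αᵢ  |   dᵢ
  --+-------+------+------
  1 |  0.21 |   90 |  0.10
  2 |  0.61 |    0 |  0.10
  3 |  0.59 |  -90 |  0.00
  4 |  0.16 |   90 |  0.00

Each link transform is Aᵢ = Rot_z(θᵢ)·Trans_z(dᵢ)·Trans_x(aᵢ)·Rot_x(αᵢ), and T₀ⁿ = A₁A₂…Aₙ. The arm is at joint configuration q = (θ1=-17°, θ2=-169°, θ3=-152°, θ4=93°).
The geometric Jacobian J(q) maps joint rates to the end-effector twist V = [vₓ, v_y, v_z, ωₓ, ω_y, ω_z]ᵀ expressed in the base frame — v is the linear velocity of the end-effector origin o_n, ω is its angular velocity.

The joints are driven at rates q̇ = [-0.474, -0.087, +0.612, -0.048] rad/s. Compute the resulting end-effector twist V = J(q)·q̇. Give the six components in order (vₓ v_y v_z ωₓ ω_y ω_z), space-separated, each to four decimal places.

o_n = [0.0779, 0.0387, 0.3496]
J₁: ẑ×o_n = [-0.0387, 0.0779, 0.0000], ω = ẑ
J2: z=[-0.2924, -0.9563, 0.0000] o=[0.2008, -0.0614, 0.1000] → [-0.2387, 0.0730, -0.1468, -0.2924, -0.9563, 0.0000]
J3: z=[-0.2924, -0.9563, 0.0000] o=[-0.4010, 0.0180, -0.0164] → [-0.3500, 0.1070, 0.4520, -0.2924, -0.9563, 0.0000]
J4: z=[-0.6018, 0.1840, 0.7771] o=[0.0374, -0.1160, 0.3549] → [-0.1212, 0.0283, -0.1006, -0.6018, 0.1840, 0.7771]
V = J·q̇ = [-0.1693, 0.0208, 0.2942, -0.1246, -0.5109, -0.5113]

-0.1693 0.0208 0.2942 -0.1246 -0.5109 -0.5113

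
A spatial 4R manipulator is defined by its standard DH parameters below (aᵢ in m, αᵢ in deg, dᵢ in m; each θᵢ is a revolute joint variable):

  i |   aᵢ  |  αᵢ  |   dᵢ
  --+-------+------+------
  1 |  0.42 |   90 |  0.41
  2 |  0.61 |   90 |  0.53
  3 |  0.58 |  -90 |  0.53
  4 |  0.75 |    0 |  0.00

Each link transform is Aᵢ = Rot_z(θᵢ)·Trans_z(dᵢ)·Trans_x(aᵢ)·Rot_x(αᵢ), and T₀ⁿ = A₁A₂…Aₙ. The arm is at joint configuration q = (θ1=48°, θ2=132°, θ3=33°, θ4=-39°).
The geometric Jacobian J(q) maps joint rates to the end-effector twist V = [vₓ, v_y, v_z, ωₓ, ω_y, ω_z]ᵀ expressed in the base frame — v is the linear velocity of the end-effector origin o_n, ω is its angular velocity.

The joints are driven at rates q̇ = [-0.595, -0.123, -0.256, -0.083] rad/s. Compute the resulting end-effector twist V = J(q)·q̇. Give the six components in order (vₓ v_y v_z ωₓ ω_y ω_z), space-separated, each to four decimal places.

o_n = [0.9340, -0.7012, 2.2585]
J₁: ẑ×o_n = [0.7012, 0.9340, -0.0000], ω = ẑ
J2: z=[0.7431, -0.6691, 0.0000] o=[0.2810, 0.3121, 0.4100] → [-1.2369, -1.3737, -0.3161, 0.7431, -0.6691, 0.0000]
J3: z=[0.4973, 0.5523, 0.6691] o=[0.4018, -0.3458, 0.8633] → [1.0083, -0.3376, -0.4707, 0.4973, 0.5523, 0.6691]
J4: z=[0.8671, -0.2904, -0.4047] o=[0.6823, -0.5064, 1.5794] → [-0.2760, -0.6907, -0.0958, 0.8671, -0.2904, -0.4047]
V = J·q̇ = [-0.5003, -0.2430, 0.1673, -0.2907, -0.0350, -0.7327]

-0.5003 -0.2430 0.1673 -0.2907 -0.0350 -0.7327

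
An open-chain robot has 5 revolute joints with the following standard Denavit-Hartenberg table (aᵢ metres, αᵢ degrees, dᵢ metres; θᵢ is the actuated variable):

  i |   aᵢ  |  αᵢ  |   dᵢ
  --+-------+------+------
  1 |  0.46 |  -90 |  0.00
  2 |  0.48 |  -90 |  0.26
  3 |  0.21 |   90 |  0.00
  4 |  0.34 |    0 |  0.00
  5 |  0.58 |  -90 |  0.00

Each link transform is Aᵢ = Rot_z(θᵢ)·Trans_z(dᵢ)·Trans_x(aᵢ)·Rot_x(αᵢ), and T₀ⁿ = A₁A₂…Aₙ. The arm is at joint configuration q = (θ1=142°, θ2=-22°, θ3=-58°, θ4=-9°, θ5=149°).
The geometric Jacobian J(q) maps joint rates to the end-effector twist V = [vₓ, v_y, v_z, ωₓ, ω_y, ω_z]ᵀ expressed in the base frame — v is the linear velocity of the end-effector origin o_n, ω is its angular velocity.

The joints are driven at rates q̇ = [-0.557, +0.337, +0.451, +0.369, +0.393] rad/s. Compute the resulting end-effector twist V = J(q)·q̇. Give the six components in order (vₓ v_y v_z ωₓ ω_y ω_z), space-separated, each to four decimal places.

o_n = [-1.0599, 0.3889, -0.0964]
J₁: ẑ×o_n = [-0.3889, -1.0599, 0.0000], ω = ẑ
J2: z=[-0.6157, -0.7880, 0.0000] o=[-0.3625, 0.2832, 0.0000] → [0.0760, -0.0593, -0.6147, -0.6157, -0.7880, 0.0000]
J3: z=[-0.2952, 0.2306, -0.9272] o=[-0.8733, 0.3523, 0.1798] → [-0.0298, 0.0915, 0.0322, -0.2952, 0.2306, -0.9272]
J4: z=[0.2934, -0.9017, -0.3177] o=[-1.0642, 0.2755, 0.2215] → [0.3227, 0.0919, 0.0371, 0.2934, -0.9017, -0.3177]
J5: z=[0.2934, -0.9017, -0.3177] o=[-1.3539, 0.1404, 0.3375] → [0.4702, 0.0339, 0.3379, 0.2934, -0.9017, -0.3177]
V = J·q̇ = [0.5326, 0.6589, -0.0461, -0.1171, -0.8486, -1.2172]

0.5326 0.6589 -0.0461 -0.1171 -0.8486 -1.2172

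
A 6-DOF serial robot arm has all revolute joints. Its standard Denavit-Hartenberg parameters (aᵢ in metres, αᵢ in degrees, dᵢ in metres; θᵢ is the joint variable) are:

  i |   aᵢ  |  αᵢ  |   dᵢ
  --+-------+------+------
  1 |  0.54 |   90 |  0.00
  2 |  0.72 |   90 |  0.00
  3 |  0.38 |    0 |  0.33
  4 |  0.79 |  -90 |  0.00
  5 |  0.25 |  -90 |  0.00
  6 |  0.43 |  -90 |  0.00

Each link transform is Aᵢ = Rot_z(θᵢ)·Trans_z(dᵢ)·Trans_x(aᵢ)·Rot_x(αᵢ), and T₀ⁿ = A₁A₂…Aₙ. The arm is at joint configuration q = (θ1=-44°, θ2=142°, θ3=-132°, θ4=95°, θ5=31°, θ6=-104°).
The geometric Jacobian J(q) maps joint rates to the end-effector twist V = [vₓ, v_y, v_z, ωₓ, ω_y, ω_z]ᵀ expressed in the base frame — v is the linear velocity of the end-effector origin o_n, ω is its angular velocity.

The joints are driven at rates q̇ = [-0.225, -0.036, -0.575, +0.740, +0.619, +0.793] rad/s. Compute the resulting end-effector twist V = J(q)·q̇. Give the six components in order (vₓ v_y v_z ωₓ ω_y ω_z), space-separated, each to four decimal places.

-0.1557 -0.0325 -0.0906 -0.7434 -0.2610 -0.6021

o_n = [0.0280, 0.6680, 1.0921]
J₁: ẑ×o_n = [-0.6680, 0.0280, 0.0000], ω = ẑ
J2: z=[-0.6947, -0.7193, 0.0000] o=[0.3884, -0.3751, 0.0000] → [-0.7856, 0.7586, -0.9839, -0.6947, -0.7193, 0.0000]
J3: z=[0.4429, -0.4277, 0.7880] o=[-0.0197, 0.0190, 0.4433] → [-0.7889, -0.2498, 0.3078, 0.4429, -0.4277, 0.7880]
J4: z=[0.4429, -0.4277, 0.7880] o=[0.4668, -0.0582, 0.5468] → [-0.8054, -0.5873, 0.1339, 0.4429, -0.4277, 0.7880]
J5: z=[-0.8959, -0.2451, 0.3705] o=[0.4394, 0.6292, 0.9352] → [-0.0528, -0.0119, -0.1356, -0.8959, -0.2451, 0.3705]
J6: z=[-0.3618, -0.0815, -0.9287] o=[0.3749, 0.8707, 0.9391] → [-0.2008, 0.3776, 0.0451, -0.3618, -0.0815, -0.9287]
V = J·q̇ = [-0.1557, -0.0325, -0.0906, -0.7434, -0.2610, -0.6021]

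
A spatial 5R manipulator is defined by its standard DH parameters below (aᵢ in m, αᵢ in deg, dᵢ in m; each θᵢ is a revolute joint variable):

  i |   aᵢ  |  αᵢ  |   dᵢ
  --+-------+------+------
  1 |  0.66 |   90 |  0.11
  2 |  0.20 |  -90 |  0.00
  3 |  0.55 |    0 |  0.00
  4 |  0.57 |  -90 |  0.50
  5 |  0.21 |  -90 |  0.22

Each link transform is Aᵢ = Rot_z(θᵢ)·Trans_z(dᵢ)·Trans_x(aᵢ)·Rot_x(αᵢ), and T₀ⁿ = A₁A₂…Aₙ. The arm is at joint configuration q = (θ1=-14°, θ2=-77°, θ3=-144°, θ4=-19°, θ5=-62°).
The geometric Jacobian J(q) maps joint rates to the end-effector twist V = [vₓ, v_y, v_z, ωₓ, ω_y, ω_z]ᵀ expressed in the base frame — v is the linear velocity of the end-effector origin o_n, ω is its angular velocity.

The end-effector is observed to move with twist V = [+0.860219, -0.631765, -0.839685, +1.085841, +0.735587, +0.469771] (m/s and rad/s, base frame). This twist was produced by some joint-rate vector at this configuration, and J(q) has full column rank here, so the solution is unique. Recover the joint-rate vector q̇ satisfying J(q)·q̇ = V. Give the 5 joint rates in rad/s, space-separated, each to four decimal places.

o_n = [0.9330, -0.9841, 1.0632]
J₁: ẑ×o_n = [0.9841, 0.9330, -0.0000], ω = ẑ
J2: z=[-0.2419, -0.9703, 0.0000] o=[0.6404, -0.1597, 0.1100] → [-0.9249, 0.2306, 0.4834, -0.2419, -0.9703, 0.0000]
J3: z=[0.9454, -0.2357, 0.2250] o=[0.6840, -0.1706, -0.0849] → [-0.0876, -1.0294, -0.7105, 0.9454, -0.2357, 0.2250]
J4: z=[0.9454, -0.2357, 0.2250] o=[0.5087, -0.4600, 0.3487] → [-0.0505, -0.5801, -0.3955, 0.9454, -0.2357, 0.2250]
J5: z=[-0.1675, -0.9438, -0.2849] o=[0.8221, -0.7099, 0.9923] → [-0.1450, -0.0197, 0.1506, -0.1675, -0.9438, -0.2849]
q̇ = J⁺·V = [0.1950, -0.7450, 0.2580, 0.6570, -0.2420]

0.1950 -0.7450 0.2580 0.6570 -0.2420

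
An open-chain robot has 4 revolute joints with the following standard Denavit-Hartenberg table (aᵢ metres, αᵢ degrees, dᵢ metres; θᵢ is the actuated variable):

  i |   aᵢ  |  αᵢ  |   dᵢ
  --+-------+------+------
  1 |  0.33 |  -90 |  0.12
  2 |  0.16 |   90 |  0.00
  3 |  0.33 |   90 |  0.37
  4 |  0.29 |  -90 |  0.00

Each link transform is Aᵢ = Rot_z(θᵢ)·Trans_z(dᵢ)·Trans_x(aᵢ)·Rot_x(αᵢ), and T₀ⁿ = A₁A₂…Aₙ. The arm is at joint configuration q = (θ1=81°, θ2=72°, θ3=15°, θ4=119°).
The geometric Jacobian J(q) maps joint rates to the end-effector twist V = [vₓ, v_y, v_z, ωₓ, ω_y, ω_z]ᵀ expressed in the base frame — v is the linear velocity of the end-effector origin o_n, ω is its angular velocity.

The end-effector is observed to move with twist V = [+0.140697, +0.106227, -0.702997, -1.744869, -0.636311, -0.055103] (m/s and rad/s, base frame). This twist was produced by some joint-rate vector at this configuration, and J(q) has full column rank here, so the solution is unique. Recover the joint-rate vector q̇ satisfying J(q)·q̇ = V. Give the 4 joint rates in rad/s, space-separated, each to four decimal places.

o_n = [0.1126, 1.0241, -0.0135]
J₁: ẑ×o_n = [-1.0241, 0.1126, 0.0000], ω = ẑ
J2: z=[-0.9877, 0.1564, 0.0000] o=[0.0516, 0.3259, 0.1200] → [-0.0209, -0.1318, -0.6991, -0.9877, 0.1564, 0.0000]
J3: z=[0.1488, 0.9393, 0.3090] o=[0.0594, 0.3748, -0.0322] → [-0.1831, 0.0137, 0.0466, 0.1488, 0.9393, 0.3090]
J4: z=[0.9665, -0.0721, -0.2462] o=[0.0455, 0.8330, -0.2210] → [0.0321, -0.2171, 0.1896, 0.9665, -0.0721, -0.2462]
q̇ = J⁺·V = [-0.0270, 0.6840, -0.8660, -0.9730]

-0.0270 0.6840 -0.8660 -0.9730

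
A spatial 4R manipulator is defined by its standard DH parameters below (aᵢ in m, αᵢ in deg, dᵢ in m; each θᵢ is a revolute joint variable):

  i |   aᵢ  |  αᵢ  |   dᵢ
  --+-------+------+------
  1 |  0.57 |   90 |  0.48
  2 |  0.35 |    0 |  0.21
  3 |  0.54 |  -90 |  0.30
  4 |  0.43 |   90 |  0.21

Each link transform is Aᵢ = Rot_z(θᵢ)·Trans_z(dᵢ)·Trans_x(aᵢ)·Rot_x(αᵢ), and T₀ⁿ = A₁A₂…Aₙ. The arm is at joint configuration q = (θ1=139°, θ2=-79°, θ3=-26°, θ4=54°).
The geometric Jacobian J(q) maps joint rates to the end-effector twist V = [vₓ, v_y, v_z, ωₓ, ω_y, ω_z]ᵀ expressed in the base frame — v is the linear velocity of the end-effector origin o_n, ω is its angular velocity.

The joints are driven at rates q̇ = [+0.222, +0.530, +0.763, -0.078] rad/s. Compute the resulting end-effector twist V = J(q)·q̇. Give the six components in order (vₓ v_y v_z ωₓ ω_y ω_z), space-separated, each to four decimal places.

o_n = [-0.3725, 0.5386, -0.6837]
J₁: ẑ×o_n = [-0.5386, -0.3725, 0.0000], ω = ẑ
J2: z=[0.6561, 0.7547, 0.0000] o=[-0.4302, 0.3740, 0.4800] → [-0.8782, 0.7634, 0.0644, 0.6561, 0.7547, 0.0000]
J3: z=[0.6561, 0.7547, 0.0000] o=[-0.3428, 0.5763, 0.1364] → [-0.6189, 0.5380, -0.0023, 0.6561, 0.7547, 0.0000]
J4: z=[-0.7290, 0.6337, -0.2588] o=[-0.0405, 0.7110, -0.3852] → [-0.2338, -0.1317, 0.3360, -0.7290, 0.6337, -0.2588]
V = J·q̇ = [-1.0390, 0.7427, 0.0062, 0.9051, 0.9264, 0.2422]

-1.0390 0.7427 0.0062 0.9051 0.9264 0.2422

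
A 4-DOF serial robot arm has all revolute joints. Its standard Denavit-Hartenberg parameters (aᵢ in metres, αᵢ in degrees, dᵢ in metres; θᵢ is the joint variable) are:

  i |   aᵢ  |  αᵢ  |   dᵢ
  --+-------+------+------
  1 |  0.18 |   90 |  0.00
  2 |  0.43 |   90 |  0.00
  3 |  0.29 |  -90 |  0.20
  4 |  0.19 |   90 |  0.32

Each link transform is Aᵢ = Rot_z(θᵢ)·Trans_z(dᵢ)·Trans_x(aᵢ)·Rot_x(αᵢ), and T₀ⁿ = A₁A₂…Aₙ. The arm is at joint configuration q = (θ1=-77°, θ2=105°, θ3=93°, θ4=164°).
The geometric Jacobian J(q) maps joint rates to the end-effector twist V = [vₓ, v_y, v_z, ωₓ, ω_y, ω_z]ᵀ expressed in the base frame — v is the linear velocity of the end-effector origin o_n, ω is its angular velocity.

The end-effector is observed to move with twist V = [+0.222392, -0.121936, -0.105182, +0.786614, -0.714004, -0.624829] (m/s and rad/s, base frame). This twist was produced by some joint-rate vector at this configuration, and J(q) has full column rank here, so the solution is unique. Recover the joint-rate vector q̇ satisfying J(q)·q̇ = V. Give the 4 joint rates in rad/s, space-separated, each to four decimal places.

o_n = [-0.0217, -0.3082, 0.1395]
J₁: ẑ×o_n = [0.3082, -0.0217, 0.0000], ω = ẑ
J2: z=[-0.9744, -0.2250, 0.0000] o=[0.0405, -0.1754, 0.0000] → [-0.0314, 0.1359, 0.1155, -0.9744, -0.2250, 0.0000]
J3: z=[0.2173, -0.9412, 0.2588] o=[0.0155, -0.0669, 0.4153] → [0.3221, 0.0503, -0.0874, 0.2173, -0.9412, 0.2588]
J4: z=[0.1091, -0.2401, -0.9646] o=[-0.2224, -0.3242, 0.4525] → [0.0905, -0.1594, 0.0499, 0.1091, -0.2401, -0.9646]
q̇ = J⁺·V = [-0.2890, -0.5770, 0.7560, 0.5510]

-0.2890 -0.5770 0.7560 0.5510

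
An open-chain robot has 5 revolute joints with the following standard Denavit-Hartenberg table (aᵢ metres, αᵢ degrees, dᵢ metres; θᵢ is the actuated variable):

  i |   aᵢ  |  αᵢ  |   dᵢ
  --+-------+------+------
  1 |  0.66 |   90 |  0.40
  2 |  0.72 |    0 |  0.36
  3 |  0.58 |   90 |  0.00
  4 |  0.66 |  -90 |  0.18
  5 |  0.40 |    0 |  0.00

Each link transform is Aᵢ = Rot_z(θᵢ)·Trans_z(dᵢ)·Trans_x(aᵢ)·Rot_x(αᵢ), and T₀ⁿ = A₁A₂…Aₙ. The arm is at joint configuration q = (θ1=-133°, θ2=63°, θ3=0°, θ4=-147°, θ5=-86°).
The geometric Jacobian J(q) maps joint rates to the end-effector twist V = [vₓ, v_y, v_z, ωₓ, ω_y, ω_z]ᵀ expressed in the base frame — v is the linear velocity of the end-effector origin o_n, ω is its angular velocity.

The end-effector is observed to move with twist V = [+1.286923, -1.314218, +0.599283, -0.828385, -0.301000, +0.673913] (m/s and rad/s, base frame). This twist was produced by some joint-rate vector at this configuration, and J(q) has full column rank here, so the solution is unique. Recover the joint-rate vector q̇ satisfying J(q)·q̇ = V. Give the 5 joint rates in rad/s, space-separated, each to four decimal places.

0.8710 0.2430 0.4360 0.7890 0.3320

o_n = [-1.0151, -1.1101, 0.7814]
J₁: ẑ×o_n = [1.1101, -1.0151, 0.0000], ω = ẑ
J2: z=[-0.7314, 0.6820, 0.0000] o=[-0.4501, -0.4827, 0.4000] → [0.2601, 0.2789, 0.8442, -0.7314, 0.6820, 0.0000]
J3: z=[-0.7314, 0.6820, 0.0000] o=[-0.9363, -0.4762, 1.0415] → [-0.1774, -0.1902, 0.5173, -0.7314, 0.6820, 0.0000]
J4: z=[-0.6077, -0.6516, -0.4540] o=[-1.1159, -0.6688, 1.5583] → [0.3059, -0.5179, 0.3338, -0.6077, -0.6516, -0.4540]
J5: z=[0.4447, -0.7528, 0.4853] o=[-0.7910, -0.8475, 0.9834] → [0.2795, -0.0189, -0.2855, 0.4447, -0.7528, 0.4853]
q̇ = J⁺·V = [0.8710, 0.2430, 0.4360, 0.7890, 0.3320]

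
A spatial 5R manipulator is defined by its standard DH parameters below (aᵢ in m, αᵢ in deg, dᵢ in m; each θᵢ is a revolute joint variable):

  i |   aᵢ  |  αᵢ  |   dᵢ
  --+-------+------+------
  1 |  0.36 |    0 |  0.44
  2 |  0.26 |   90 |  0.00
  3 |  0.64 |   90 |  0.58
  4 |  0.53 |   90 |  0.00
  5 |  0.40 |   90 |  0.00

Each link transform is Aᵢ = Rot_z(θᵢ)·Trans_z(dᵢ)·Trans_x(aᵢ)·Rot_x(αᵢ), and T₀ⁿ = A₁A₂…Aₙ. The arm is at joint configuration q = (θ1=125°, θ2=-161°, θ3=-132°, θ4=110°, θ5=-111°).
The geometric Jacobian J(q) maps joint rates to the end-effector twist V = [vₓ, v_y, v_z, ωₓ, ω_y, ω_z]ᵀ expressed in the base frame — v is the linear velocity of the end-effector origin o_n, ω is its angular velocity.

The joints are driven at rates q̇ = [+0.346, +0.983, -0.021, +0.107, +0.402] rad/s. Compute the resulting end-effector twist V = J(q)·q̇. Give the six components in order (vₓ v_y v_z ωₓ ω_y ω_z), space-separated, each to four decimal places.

1.0649 -0.7513 0.0298 -0.3373 0.1011 1.1199

o_n = [-0.6010, -0.5845, -0.1872]
J₁: ẑ×o_n = [0.5845, -0.6010, 0.0000], ω = ẑ
J2: z=[0.0000, 0.0000, 1.0000] o=[-0.2065, 0.2949, 0.4400] → [0.8794, -0.3945, 0.0000, 0.0000, 0.0000, 1.0000]
J3: z=[-0.5878, -0.8090, 0.0000] o=[0.0039, 0.1421, 0.4400] → [0.5074, -0.3687, -0.0622, -0.5878, -0.8090, 0.0000]
J4: z=[-0.6012, 0.4368, 0.6691] o=[-0.6835, -0.0754, -0.0356] → [0.2744, -0.0359, 0.2700, -0.6012, 0.4368, 0.6691]
J5: z=[-0.7097, 0.0929, -0.6983] o=[-0.8781, -0.5497, 0.0991] → [-0.0509, -0.3967, -0.0010, -0.7097, 0.0929, -0.6983]
V = J·q̇ = [1.0649, -0.7513, 0.0298, -0.3373, 0.1011, 1.1199]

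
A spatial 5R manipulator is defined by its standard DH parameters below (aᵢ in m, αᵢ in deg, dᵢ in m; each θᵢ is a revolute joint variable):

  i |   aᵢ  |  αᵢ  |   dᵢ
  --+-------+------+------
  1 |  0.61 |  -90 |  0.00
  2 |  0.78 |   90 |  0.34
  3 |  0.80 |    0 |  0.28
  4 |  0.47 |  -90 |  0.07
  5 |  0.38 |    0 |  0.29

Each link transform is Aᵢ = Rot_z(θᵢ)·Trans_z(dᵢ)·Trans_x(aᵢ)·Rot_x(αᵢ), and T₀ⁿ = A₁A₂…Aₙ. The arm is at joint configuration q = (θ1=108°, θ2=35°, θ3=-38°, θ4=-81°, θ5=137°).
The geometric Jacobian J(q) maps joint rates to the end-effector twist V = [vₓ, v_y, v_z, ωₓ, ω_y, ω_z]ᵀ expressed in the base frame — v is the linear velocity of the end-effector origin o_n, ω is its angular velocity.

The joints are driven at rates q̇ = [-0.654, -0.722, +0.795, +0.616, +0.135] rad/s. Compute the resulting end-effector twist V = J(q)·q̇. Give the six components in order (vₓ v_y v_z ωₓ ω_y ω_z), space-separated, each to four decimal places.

0.1795 1.1183 0.5134 0.4689 1.1050 0.4341

o_n = [-0.1637, 1.9960, -0.8266]
J₁: ẑ×o_n = [-1.9960, -0.1637, 0.0000], ω = ẑ
J2: z=[-0.9511, -0.3090, 0.0000] o=[-0.1885, 0.5801, 0.0000] → [0.2554, -0.7862, -1.3389, -0.9511, -0.3090, 0.0000]
J3: z=[-0.1772, 0.5455, 0.8192] o=[-0.7093, 1.0827, -0.4474] → [-0.9550, 0.3797, -0.4595, -0.1772, 0.5455, 0.8192]
J4: z=[-0.1772, 0.5455, 0.8192] o=[-0.4501, 1.8788, -0.5796] → [-0.2308, 0.1908, -0.1770, -0.1772, 0.5455, 0.8192]
J5: z=[0.2397, 0.8312, -0.5017] o=[-0.0139, 1.8665, -0.3916] → [-0.2966, 0.1794, 0.1556, 0.2397, 0.8312, -0.5017]
V = J·q̇ = [0.1795, 1.1183, 0.5134, 0.4689, 1.1050, 0.4341]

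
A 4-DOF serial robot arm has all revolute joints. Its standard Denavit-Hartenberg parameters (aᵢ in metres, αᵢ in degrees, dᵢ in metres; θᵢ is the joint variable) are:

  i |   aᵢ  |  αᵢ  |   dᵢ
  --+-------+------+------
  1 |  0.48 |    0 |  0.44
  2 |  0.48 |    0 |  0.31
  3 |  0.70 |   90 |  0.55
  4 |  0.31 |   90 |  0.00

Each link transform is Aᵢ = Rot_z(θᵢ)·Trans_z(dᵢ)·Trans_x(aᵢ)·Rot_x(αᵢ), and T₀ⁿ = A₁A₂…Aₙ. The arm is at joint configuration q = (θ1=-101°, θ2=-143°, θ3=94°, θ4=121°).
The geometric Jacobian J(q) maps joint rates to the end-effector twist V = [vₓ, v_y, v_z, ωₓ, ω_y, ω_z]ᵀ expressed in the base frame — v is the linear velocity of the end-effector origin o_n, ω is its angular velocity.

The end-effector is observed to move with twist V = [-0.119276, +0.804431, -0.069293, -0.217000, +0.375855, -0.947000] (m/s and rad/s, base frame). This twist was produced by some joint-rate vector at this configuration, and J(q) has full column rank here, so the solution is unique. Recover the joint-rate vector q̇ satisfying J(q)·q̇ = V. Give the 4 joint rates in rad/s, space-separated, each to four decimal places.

-0.8890 -0.1670 0.1090 0.4340

o_n = [-0.7700, -0.3099, 1.5657]
J₁: ẑ×o_n = [0.3099, -0.7700, 0.0000], ω = ẑ
J2: z=[0.0000, 0.0000, 1.0000] o=[-0.0916, -0.4712, 0.4400] → [-0.1613, -0.6784, 0.0000, 0.0000, 0.0000, 1.0000]
J3: z=[0.0000, 0.0000, 1.0000] o=[-0.3020, -0.0398, 0.7500] → [0.2702, -0.4679, 0.0000, 0.0000, 0.0000, 1.0000]
J4: z=[-0.5000, 0.8660, 0.0000] o=[-0.9082, -0.3898, 1.3000] → [0.2301, 0.1329, -0.1597, -0.5000, 0.8660, 0.0000]
q̇ = J⁺·V = [-0.8890, -0.1670, 0.1090, 0.4340]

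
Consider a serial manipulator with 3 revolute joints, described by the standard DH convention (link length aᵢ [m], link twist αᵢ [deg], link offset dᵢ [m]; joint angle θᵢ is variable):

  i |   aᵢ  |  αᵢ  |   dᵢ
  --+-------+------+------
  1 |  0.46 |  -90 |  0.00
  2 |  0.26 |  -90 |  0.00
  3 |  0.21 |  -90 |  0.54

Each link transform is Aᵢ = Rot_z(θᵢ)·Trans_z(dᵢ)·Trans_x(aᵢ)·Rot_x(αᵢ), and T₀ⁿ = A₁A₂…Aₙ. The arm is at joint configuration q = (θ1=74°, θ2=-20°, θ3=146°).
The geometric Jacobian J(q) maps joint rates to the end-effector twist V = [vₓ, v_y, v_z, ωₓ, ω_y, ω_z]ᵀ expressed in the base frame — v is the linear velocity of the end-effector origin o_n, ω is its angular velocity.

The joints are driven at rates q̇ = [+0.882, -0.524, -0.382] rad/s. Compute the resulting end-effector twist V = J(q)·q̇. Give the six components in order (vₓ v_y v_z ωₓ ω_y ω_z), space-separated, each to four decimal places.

o_n = [0.3128, 0.6649, -0.4781]
J₁: ẑ×o_n = [-0.6649, 0.3128, 0.0000], ω = ẑ
J2: z=[-0.9613, 0.2756, 0.0000] o=[0.1268, 0.4422, 0.0000] → [-0.1318, -0.4595, -0.2654, -0.9613, 0.2756, 0.0000]
J3: z=[0.0943, 0.3288, -0.9397] o=[0.1941, 0.6770, 0.0889] → [-0.1978, -0.0581, -0.0402, 0.0943, 0.3288, -0.9397]
V = J·q̇ = [-0.4419, 0.5389, 0.1544, 0.4677, -0.2700, 1.2410]

-0.4419 0.5389 0.1544 0.4677 -0.2700 1.2410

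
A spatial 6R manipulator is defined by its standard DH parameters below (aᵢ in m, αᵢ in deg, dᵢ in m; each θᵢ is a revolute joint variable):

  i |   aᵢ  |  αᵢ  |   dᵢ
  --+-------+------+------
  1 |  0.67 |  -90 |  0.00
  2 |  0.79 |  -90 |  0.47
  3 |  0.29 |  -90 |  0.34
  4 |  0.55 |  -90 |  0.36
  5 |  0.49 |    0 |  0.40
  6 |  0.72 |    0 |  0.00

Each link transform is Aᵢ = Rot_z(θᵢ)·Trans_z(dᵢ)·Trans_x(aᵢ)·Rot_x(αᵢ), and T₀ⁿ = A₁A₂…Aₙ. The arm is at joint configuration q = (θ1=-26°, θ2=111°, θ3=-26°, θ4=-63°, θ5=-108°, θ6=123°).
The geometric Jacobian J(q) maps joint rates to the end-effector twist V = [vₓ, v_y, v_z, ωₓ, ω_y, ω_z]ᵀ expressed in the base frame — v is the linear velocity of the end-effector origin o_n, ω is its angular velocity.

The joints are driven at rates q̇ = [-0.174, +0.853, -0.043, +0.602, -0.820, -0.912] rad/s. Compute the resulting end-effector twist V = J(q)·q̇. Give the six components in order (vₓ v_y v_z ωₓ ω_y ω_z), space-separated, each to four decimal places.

-1.1644 -0.0095 0.5175 -0.4218 -0.1999 1.1409

o_n = [-0.8507, 0.8557, -1.5524]
J₁: ẑ×o_n = [-0.8557, -0.8507, 0.0000], ω = ẑ
J2: z=[0.4384, 0.8988, 0.0000] o=[0.6022, -0.2937, 0.0000] → [-1.3953, 0.6805, 1.8097, 0.4384, 0.8988, 0.0000]
J3: z=[-0.8391, 0.4093, 0.3584] o=[0.5538, 0.2528, -0.7375] → [-0.5495, -1.1871, 0.0689, -0.8391, 0.4093, 0.3584]
J4: z=[-0.5352, -0.7390, -0.4093] o=[0.2402, 0.5472, -0.8590] → [0.6386, 0.0754, -0.9713, -0.5352, -0.7390, -0.4093]
J5: z=[0.2942, 0.2911, -0.9103] o=[-0.3879, 0.6154, -1.0403] → [0.0697, 0.5720, 0.2054, 0.2942, 0.2911, -0.9103]
J6: z=[0.2942, 0.2911, -0.9103] o=[-0.3998, 0.2954, -1.5858] → [0.5198, 0.4007, 0.2961, 0.2942, 0.2911, -0.9103]
V = J·q̇ = [-1.1644, -0.0095, 0.5175, -0.4218, -0.1999, 1.1409]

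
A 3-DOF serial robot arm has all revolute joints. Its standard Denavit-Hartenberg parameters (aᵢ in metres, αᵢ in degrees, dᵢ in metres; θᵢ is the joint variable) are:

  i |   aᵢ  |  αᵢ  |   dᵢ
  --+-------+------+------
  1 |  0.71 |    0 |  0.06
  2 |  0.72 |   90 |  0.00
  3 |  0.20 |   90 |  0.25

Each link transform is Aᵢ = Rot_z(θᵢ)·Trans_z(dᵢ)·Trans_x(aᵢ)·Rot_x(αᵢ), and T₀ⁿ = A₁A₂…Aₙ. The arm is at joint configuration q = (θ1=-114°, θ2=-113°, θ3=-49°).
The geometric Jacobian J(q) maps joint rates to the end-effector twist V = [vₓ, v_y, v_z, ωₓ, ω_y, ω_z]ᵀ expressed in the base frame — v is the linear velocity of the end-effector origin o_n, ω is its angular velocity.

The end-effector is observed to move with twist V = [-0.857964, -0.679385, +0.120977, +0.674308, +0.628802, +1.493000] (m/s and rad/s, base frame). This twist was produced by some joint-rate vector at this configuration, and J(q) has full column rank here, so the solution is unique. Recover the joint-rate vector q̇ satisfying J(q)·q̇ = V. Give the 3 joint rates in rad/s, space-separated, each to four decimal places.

0.6490 0.8440 0.9220

o_n = [-0.6865, 0.1444, -0.0909]
J₁: ẑ×o_n = [-0.1444, -0.6865, 0.0000], ω = ẑ
J2: z=[0.0000, 0.0000, 1.0000] o=[-0.2888, -0.6486, 0.0600] → [-0.7930, -0.3977, 0.0000, 0.0000, 0.0000, 1.0000]
J3: z=[0.7314, 0.6820, 0.0000] o=[-0.7798, -0.1220, 0.0600] → [-0.1029, 0.1104, 0.1312, 0.7314, 0.6820, 0.0000]
q̇ = J⁺·V = [0.6490, 0.8440, 0.9220]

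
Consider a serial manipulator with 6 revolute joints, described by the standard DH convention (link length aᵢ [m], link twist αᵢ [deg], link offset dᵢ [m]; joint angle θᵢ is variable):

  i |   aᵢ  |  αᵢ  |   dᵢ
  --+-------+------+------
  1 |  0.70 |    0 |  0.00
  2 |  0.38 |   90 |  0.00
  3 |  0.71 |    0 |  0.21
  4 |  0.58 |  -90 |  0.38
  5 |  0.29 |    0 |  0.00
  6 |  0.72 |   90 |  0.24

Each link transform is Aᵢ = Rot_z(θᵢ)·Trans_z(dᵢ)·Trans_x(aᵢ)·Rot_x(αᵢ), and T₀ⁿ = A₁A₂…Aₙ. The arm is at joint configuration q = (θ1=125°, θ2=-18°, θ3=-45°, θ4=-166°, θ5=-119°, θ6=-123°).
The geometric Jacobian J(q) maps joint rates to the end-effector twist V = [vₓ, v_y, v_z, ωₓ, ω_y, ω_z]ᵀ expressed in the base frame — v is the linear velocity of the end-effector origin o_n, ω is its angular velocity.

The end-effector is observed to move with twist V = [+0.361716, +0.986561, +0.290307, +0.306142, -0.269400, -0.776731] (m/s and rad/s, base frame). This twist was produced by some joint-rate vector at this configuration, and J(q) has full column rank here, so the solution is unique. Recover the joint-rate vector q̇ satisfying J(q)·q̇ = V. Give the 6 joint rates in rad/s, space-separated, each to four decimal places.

-0.3210 0.1220 0.9980 -0.7840 0.4210 0.2530

o_n = [-0.3990, 1.2764, -0.6555]
J₁: ẑ×o_n = [-1.2764, -0.3990, 0.0000], ω = ẑ
J2: z=[0.0000, 0.0000, 1.0000] o=[-0.4015, 0.5734, 0.0000] → [-0.7030, 0.0025, 0.0000, 0.0000, 0.0000, 1.0000]
J3: z=[0.9563, 0.2924, 0.0000] o=[-0.5126, 0.9368, 0.0000] → [-0.1917, 0.6269, 0.2915, 0.9563, 0.2924, 0.0000]
J4: z=[0.9563, 0.2924, 0.0000] o=[-0.4586, 1.4783, -0.5020] → [-0.0449, 0.1468, -0.2105, 0.9563, 0.2924, 0.0000]
J5: z=[0.1506, -0.4925, -0.8572] o=[0.0502, 1.1140, -0.2033] → [0.3619, 0.4531, -0.1968, 0.1506, -0.4925, -0.8572]
J6: z=[0.1506, -0.4925, -0.8572] o=[0.2575, 1.3034, -0.2757] → [0.1639, 0.6199, -0.3274, 0.1506, -0.4925, -0.8572]
q̇ = J⁺·V = [-0.3210, 0.1220, 0.9980, -0.7840, 0.4210, 0.2530]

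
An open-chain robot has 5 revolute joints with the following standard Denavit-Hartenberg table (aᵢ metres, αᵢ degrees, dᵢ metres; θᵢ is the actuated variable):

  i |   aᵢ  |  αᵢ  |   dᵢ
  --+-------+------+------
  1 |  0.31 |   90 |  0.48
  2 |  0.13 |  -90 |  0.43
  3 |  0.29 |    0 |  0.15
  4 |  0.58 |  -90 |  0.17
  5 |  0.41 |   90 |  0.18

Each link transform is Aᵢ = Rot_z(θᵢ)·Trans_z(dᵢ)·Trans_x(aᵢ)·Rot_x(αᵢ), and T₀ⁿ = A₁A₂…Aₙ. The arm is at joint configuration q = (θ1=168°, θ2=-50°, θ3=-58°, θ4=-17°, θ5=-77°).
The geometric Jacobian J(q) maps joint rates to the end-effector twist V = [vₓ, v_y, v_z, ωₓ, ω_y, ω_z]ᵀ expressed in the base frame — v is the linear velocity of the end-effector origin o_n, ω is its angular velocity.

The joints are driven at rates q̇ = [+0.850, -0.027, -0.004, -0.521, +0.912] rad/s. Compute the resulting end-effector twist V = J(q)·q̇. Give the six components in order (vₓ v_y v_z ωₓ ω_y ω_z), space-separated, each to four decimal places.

o_n = [-0.9736, 1.5142, 0.4587]
J₁: ẑ×o_n = [-1.5142, -0.9736, 0.0000], ω = ẑ
J2: z=[0.2079, 0.9781, 0.0000] o=[-0.3032, 0.0645, 0.4800] → [-0.0208, 0.0044, 0.9571, 0.2079, 0.9781, 0.0000]
J3: z=[-0.7493, 0.1593, 0.6428] o=[-0.2956, 0.5024, 0.3804] → [-0.6379, -0.3772, -0.6501, -0.7493, 0.1593, 0.6428]
J4: z=[-0.7493, 0.1593, 0.6428] o=[-0.4534, 0.7874, 0.3591] → [-0.4513, -0.2597, -0.4617, -0.7493, 0.1593, 0.6428]
J5: z=[-0.6611, -0.1241, -0.7399] o=[-0.5587, 1.3825, 0.3534] → [0.0843, 0.3766, -0.1385, -0.6611, -0.1241, -0.7399]
V = J·q̇ = [-0.9719, -0.3474, 0.0910, -0.2152, -0.2232, -0.1623]

-0.9719 -0.3474 0.0910 -0.2152 -0.2232 -0.1623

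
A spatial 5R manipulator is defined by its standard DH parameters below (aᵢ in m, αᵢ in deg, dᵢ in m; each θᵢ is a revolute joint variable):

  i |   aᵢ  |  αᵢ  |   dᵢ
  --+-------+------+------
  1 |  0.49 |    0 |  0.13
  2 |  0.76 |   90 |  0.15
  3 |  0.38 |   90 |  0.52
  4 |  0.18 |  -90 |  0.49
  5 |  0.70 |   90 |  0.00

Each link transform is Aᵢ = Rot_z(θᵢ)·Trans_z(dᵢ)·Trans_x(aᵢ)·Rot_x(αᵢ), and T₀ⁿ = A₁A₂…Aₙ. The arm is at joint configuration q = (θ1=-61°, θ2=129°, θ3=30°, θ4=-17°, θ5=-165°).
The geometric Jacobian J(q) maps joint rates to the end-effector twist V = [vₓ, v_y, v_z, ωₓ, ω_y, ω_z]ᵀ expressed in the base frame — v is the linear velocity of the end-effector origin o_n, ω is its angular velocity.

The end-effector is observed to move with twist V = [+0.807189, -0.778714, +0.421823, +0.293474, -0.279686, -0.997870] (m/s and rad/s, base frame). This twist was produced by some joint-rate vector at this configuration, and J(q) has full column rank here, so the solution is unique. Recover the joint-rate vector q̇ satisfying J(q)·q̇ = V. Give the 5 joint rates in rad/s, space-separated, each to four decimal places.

-0.1250 -0.8790 0.7900 -0.0800 -0.4320

o_n = [1.2340, 0.2623, -0.3485]
J₁: ẑ×o_n = [-0.2623, 1.2340, 0.0000], ω = ẑ
J2: z=[0.0000, 0.0000, 1.0000] o=[0.2376, -0.4286, 0.1300] → [-0.6908, 0.9964, 0.0000, 0.0000, 0.0000, 1.0000]
J3: z=[0.9272, -0.3746, 0.0000] o=[0.5223, 0.2761, 0.2800] → [0.2354, 0.5827, 0.2538, 0.9272, -0.3746, 0.0000]
J4: z=[0.1873, 0.4636, -0.8660] o=[1.1277, 0.3864, 0.4700] → [-0.4870, 0.0613, -0.0725, 0.1873, 0.4636, -0.8660]
J5: z=[0.9815, -0.1235, 0.1462] o=[1.2265, 0.7715, 0.1317] → [0.1337, 0.4724, -0.4989, 0.9815, -0.1235, 0.1462]
q̇ = J⁺·V = [-0.1250, -0.8790, 0.7900, -0.0800, -0.4320]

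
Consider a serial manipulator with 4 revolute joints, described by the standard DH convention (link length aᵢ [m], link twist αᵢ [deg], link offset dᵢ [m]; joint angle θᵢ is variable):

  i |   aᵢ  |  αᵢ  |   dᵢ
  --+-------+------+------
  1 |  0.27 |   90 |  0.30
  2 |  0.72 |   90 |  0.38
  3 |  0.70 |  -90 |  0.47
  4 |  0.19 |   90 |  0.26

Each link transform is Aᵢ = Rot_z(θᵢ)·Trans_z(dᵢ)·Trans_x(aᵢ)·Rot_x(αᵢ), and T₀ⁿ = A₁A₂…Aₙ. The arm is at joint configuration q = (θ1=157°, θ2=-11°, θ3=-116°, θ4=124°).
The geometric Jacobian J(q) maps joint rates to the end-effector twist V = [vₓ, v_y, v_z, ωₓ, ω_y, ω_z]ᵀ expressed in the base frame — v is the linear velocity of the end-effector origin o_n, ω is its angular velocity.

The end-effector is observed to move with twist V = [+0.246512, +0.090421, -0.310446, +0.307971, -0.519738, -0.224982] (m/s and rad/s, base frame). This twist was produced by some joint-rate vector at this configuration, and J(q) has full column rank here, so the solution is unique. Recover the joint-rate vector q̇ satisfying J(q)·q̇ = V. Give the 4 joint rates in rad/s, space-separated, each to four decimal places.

o_n = [-0.9248, 0.1018, -0.1390]
J₁: ẑ×o_n = [-0.1018, -0.9248, 0.0000], ω = ẑ
J2: z=[0.3907, 0.9205, 0.0000] o=[-0.2485, 0.1055, 0.3000] → [-0.4041, 0.1716, 0.6210, 0.3907, 0.9205, 0.0000]
J3: z=[0.1756, -0.0746, -0.9816] o=[-0.7506, 0.7314, 0.1626] → [-0.5956, 0.2239, -0.1236, 0.1756, -0.0746, -0.9816]
J4: z=[-0.9834, -0.0588, -0.1715] o=[-0.6366, -0.0004, -0.2402] → [0.0116, 0.1489, -0.1175, -0.9834, -0.0588, -0.1715]
q̇ = J⁺·V = [-0.2890, -0.5970, 0.0300, -0.5450]

-0.2890 -0.5970 0.0300 -0.5450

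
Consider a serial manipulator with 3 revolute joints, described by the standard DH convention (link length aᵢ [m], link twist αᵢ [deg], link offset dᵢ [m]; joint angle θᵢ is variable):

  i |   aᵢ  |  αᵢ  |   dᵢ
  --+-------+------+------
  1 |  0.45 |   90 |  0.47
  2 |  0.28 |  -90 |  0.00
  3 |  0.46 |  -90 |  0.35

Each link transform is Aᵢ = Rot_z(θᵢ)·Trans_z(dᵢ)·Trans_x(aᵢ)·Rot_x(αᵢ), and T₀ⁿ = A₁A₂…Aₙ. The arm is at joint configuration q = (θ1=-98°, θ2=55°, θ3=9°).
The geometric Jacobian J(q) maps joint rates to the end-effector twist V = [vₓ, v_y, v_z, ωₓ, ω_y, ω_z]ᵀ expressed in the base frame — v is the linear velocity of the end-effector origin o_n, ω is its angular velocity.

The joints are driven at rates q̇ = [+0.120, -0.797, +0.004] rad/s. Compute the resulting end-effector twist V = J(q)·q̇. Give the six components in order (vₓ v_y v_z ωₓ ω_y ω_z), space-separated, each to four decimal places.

o_n = [-0.0101, -0.5888, 1.2723]
J₁: ẑ×o_n = [0.5888, -0.0101, 0.0000], ω = ẑ
J2: z=[-0.9903, 0.1392, 0.0000] o=[-0.0626, -0.4456, 0.4700] → [0.1117, 0.7945, 0.1345, -0.9903, 0.1392, 0.0000]
J3: z=[0.1140, 0.8112, 0.5736] o=[-0.0850, -0.6047, 0.6994] → [0.4557, -0.0224, -0.0589, 0.1140, 0.8112, 0.5736]
V = J·q̇ = [-0.0165, -0.6345, -0.1074, 0.7897, -0.1077, 0.1223]

-0.0165 -0.6345 -0.1074 0.7897 -0.1077 0.1223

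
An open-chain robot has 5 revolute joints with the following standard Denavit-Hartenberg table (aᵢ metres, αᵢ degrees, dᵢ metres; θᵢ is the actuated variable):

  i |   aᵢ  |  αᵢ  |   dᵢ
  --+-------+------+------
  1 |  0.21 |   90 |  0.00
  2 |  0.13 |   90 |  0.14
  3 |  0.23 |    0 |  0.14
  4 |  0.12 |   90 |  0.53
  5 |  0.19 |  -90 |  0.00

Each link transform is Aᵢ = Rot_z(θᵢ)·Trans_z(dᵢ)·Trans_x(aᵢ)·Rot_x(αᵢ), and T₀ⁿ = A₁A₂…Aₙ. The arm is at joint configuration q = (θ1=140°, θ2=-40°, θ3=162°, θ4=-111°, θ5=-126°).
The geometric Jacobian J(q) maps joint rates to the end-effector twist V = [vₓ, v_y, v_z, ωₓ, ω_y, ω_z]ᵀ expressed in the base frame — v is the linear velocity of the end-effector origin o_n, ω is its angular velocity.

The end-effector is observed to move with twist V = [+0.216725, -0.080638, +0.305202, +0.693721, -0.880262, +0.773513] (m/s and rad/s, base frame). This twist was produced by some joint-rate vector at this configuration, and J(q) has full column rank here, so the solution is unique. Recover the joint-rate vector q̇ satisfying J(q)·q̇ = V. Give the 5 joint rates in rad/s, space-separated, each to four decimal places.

o_n = [0.2822, 0.0472, -0.3418]
J₁: ẑ×o_n = [-0.0472, 0.2822, 0.0000], ω = ẑ
J2: z=[0.6428, 0.7660, 0.0000] o=[-0.1609, 0.1350, 0.0000] → [-0.2619, 0.2197, -0.3958, 0.6428, 0.7660, 0.0000]
J3: z=[0.4924, -0.4132, -0.7660] o=[-0.1472, 0.3062, -0.0836] → [-0.0917, -0.2017, 0.0498, 0.4924, -0.4132, -0.7660]
J4: z=[0.4924, -0.4132, -0.7660] o=[0.0958, 0.1951, -0.0502] → [0.0072, 0.0008, 0.0042, 0.4924, -0.4132, -0.7660]
J5: z=[-0.8606, -0.0994, -0.4995] o=[0.3724, 0.0848, -0.5047] → [-0.0350, 0.1853, 0.0234, -0.8606, -0.0994, -0.4995]
q̇ = J⁺·V = [0.9350, -0.8250, -0.0580, 0.8870, -0.9480]

0.9350 -0.8250 -0.0580 0.8870 -0.9480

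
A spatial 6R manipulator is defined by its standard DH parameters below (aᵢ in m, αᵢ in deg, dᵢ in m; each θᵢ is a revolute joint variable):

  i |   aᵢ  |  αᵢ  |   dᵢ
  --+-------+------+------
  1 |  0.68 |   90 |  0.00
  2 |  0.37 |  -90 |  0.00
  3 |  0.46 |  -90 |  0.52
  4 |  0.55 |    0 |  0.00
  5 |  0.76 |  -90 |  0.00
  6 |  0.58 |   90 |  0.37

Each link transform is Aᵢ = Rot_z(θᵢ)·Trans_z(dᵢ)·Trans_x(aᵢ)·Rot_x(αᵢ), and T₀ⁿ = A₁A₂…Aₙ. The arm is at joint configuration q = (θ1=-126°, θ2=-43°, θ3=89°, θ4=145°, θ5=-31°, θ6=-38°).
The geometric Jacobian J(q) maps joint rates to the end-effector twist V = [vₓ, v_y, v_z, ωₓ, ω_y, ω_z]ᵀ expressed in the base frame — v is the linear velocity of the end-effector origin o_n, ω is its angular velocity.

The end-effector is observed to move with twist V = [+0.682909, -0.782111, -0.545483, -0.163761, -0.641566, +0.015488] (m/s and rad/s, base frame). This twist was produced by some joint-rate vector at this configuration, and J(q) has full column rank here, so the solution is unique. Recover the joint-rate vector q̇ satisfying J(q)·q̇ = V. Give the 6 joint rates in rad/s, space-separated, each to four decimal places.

0.6390 0.3340 0.2280 -0.1960 -0.6690 -0.6500

o_n = [-0.7568, 0.3486, -0.5525]
J₁: ẑ×o_n = [-0.3486, -0.7568, 0.0000], ω = ẑ
J2: z=[-0.8090, 0.5878, 0.0000] o=[-0.3997, -0.5501, 0.0000] → [-0.3248, -0.4470, -0.5172, -0.8090, 0.5878, 0.0000]
J3: z=[-0.4009, -0.5517, 0.7314] o=[-0.5587, -0.7691, -0.2523] → [-0.6518, -0.2652, -0.5573, -0.4009, -0.5517, 0.7314]
J4: z=[0.4439, 0.5813, 0.6819] o=[-0.3986, -1.3311, 0.1225] → [-1.5378, 0.0554, 0.9539, 0.4439, 0.5813, 0.6819]
J5: z=[0.4439, 0.5813, 0.6819] o=[-0.6332, -0.8876, -0.1029] → [-1.1043, 0.1153, 0.6207, 0.4439, 0.5813, 0.6819]
J6: z=[-0.8952, 0.3219, 0.3083] o=[-0.6026, -0.3196, -0.6070] → [-0.1885, 0.0011, -0.5485, -0.8952, 0.3219, 0.3083]
q̇ = J⁺·V = [0.6390, 0.3340, 0.2280, -0.1960, -0.6690, -0.6500]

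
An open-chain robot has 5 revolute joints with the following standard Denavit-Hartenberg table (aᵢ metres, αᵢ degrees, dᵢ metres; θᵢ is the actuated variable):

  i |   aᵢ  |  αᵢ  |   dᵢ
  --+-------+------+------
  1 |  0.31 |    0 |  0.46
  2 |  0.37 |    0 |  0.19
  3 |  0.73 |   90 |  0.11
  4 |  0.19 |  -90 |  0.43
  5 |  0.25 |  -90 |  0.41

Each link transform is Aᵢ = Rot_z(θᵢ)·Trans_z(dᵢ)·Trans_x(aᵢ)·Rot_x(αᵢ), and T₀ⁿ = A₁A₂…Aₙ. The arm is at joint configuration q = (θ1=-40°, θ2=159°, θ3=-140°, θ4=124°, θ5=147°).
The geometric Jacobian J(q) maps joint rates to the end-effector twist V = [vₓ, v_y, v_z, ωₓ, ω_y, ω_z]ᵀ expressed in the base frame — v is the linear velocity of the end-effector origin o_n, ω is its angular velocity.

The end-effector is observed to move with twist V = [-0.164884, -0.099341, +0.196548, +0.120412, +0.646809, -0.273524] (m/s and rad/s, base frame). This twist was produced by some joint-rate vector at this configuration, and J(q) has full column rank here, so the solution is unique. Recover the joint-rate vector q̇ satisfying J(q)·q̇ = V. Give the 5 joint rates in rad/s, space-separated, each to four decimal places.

o_n = [0.3272, -0.2937, 0.5144]
J₁: ẑ×o_n = [0.2937, 0.3272, -0.0000], ω = ẑ
J2: z=[0.0000, 0.0000, 1.0000] o=[0.2375, -0.1993, 0.4600] → [0.0945, 0.0898, -0.0000, 0.0000, 0.0000, 1.0000]
J3: z=[0.0000, 0.0000, 1.0000] o=[0.0581, 0.1243, 0.6500] → [0.4181, 0.2691, -0.0000, 0.0000, 0.0000, 1.0000]
J4: z=[-0.3584, -0.9336, 0.0000] o=[0.7396, -0.1373, 0.7600] → [0.2293, -0.0880, -0.3289, -0.3584, -0.9336, 0.0000]
J5: z=[-0.7740, 0.2971, -0.5592] o=[0.4863, -0.5006, 0.9175] → [-0.0041, -0.2230, -0.1129, -0.7740, 0.2971, -0.5592]
q̇ = J⁺·V = [-0.8510, 0.1270, 0.5310, -0.6470, 0.1440]

-0.8510 0.1270 0.5310 -0.6470 0.1440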